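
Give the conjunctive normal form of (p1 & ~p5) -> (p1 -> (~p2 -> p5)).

~p1 | p5 | p2

(p1 & ~p5) -> (p1 -> (~p2 -> p5))
≡ ~(p1 & ~p5) | (p1 -> (~p2 -> p5))   [eliminate ->]
≡ ~(p1 & ~p5) | ~p1 | (~p2 -> p5)   [eliminate ->]
≡ ~(p1 & ~p5) | ~p1 | ~~p2 | p5   [eliminate ->]
≡ ~p1 | ~~p5 | ~p1 | ~~p2 | p5   [De Morgan]
≡ ~p1 | p5 | ~p1 | ~~p2 | p5   [double negation]
≡ ~p1 | p5 | ~p1 | p2 | p5   [double negation]
≡ ~p1 | p5 | p2   [simplify]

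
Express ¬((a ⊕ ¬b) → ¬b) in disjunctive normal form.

a ∧ b

¬((a ⊕ ¬b) → ¬b)
= ¬(¬(a ⊕ ¬b) ∨ ¬b)   [eliminate →]
= ¬(¬((a ∧ ¬¬b) ∨ (¬a ∧ ¬b)) ∨ ¬b)   [expand ⊕]
= ¬¬((a ∧ ¬¬b) ∨ (¬a ∧ ¬b)) ∧ ¬¬b   [De Morgan]
= ((a ∧ ¬¬b) ∨ (¬a ∧ ¬b)) ∧ ¬¬b   [double negation]
= ((a ∧ b) ∨ (¬a ∧ ¬b)) ∧ ¬¬b   [double negation]
= ((a ∧ b) ∨ (¬a ∧ ¬b)) ∧ b   [double negation]
= (a ∧ b ∧ b) ∨ (¬a ∧ ¬b ∧ b)   [distribute ∧ over ∨]
= a ∧ b   [simplify]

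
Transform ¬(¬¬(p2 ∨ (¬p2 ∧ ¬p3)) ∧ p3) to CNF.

¬(¬¬(p2 ∨ (¬p2 ∧ ¬p3)) ∧ p3)
⇔ ¬¬¬(p2 ∨ (¬p2 ∧ ¬p3)) ∨ ¬p3   — De Morgan
⇔ ¬(p2 ∨ (¬p2 ∧ ¬p3)) ∨ ¬p3   — double negation
⇔ (¬p2 ∧ ¬(¬p2 ∧ ¬p3)) ∨ ¬p3   — De Morgan
⇔ (¬p2 ∧ (¬¬p2 ∨ ¬¬p3)) ∨ ¬p3   — De Morgan
⇔ (¬p2 ∧ (p2 ∨ ¬¬p3)) ∨ ¬p3   — double negation
⇔ (¬p2 ∧ (p2 ∨ p3)) ∨ ¬p3   — double negation
⇔ (¬p2 ∨ ¬p3) ∧ (p2 ∨ p3 ∨ ¬p3)   — distribute ∨ over ∧
⇔ ¬p2 ∨ ¬p3   — simplify

¬p2 ∨ ¬p3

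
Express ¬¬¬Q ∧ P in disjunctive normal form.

¬Q ∧ P

¬¬¬Q ∧ P
= ¬Q ∧ P   [double negation]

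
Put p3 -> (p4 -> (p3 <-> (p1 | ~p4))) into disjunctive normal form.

p3 -> (p4 -> (p3 <-> (p1 | ~p4)))
⇔ ~p3 | (p4 -> (p3 <-> (p1 | ~p4)))
⇔ ~p3 | ~p4 | (p3 <-> (p1 | ~p4))
⇔ ~p3 | ~p4 | ((p3 -> (p1 | ~p4)) & ((p1 | ~p4) -> p3))
⇔ ~p3 | ~p4 | ((~p3 | p1 | ~p4) & ((p1 | ~p4) -> p3))
⇔ ~p3 | ~p4 | ((~p3 | p1 | ~p4) & (~(p1 | ~p4) | p3))
⇔ ~p3 | ~p4 | ((~p3 | p1 | ~p4) & ((~p1 & ~~p4) | p3))
⇔ ~p3 | ~p4 | ((~p3 | p1 | ~p4) & ((~p1 & p4) | p3))
⇔ ~p3 | ~p4 | (~p3 & ~p1 & p4) | (~p3 & p3) | (p1 & ~p1 & p4) | (p1 & p3) | (~p4 & ~p1 & p4) | (~p4 & p3)
⇔ ~p3 | ~p4 | (p1 & p3)

~p3 | ~p4 | (p1 & p3)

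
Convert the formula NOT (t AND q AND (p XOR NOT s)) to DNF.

NOT t OR NOT q OR (NOT p AND s) OR (NOT s AND p)

NOT (t AND q AND (p XOR NOT s))
= NOT (t AND q AND ((p AND NOT NOT s) OR (NOT p AND NOT s)))   [expand XOR]
= NOT t OR NOT q OR NOT ((p AND NOT NOT s) OR (NOT p AND NOT s))   [De Morgan]
= NOT t OR NOT q OR (NOT (p AND NOT NOT s) AND NOT (NOT p AND NOT s))   [De Morgan]
= NOT t OR NOT q OR ((NOT p OR NOT NOT NOT s) AND NOT (NOT p AND NOT s))   [De Morgan]
= NOT t OR NOT q OR ((NOT p OR NOT s) AND NOT (NOT p AND NOT s))   [double negation]
= NOT t OR NOT q OR ((NOT p OR NOT s) AND (NOT NOT p OR NOT NOT s))   [De Morgan]
= NOT t OR NOT q OR ((NOT p OR NOT s) AND (p OR NOT NOT s))   [double negation]
= NOT t OR NOT q OR ((NOT p OR NOT s) AND (p OR s))   [double negation]
= NOT t OR NOT q OR (NOT p AND p) OR (NOT p AND s) OR (NOT s AND p) OR (NOT s AND s)   [distribute AND over OR]
= NOT t OR NOT q OR (NOT p AND s) OR (NOT s AND p)   [simplify]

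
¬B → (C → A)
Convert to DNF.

B ∨ ¬C ∨ A

¬B → (C → A)
= ¬¬B ∨ (C → A)   (eliminate →)
= ¬¬B ∨ ¬C ∨ A   (eliminate →)
= B ∨ ¬C ∨ A   (double negation)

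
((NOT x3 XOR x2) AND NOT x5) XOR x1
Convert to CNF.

(NOT x3 OR x2 OR x1) AND (x3 OR NOT x2 OR x1) AND (NOT x5 OR x1) AND (x3 OR x2 OR x5 OR NOT x1) AND (NOT x2 OR NOT x3 OR x5 OR NOT x1)

((NOT x3 XOR x2) AND NOT x5) XOR x1
≡ (((NOT x3 XOR x2) AND NOT x5) OR x1) AND NOT ((NOT x3 XOR x2) AND NOT x5 AND x1)   (expand XOR)
≡ (((NOT x3 OR x2) AND NOT (NOT x3 AND x2) AND NOT x5) OR x1) AND NOT ((NOT x3 XOR x2) AND NOT x5 AND x1)   (expand XOR)
≡ (((NOT x3 OR x2) AND NOT (NOT x3 AND x2) AND NOT x5) OR x1) AND NOT ((NOT x3 OR x2) AND NOT (NOT x3 AND x2) AND NOT x5 AND x1)   (expand XOR)
≡ (((NOT x3 OR x2) AND (NOT NOT x3 OR NOT x2) AND NOT x5) OR x1) AND NOT ((NOT x3 OR x2) AND NOT (NOT x3 AND x2) AND NOT x5 AND x1)   (De Morgan)
≡ (((NOT x3 OR x2) AND (x3 OR NOT x2) AND NOT x5) OR x1) AND NOT ((NOT x3 OR x2) AND NOT (NOT x3 AND x2) AND NOT x5 AND x1)   (double negation)
≡ (((NOT x3 OR x2) AND (x3 OR NOT x2) AND NOT x5) OR x1) AND (NOT (NOT x3 OR x2) OR NOT NOT (NOT x3 AND x2) OR NOT NOT x5 OR NOT x1)   (De Morgan)
≡ (((NOT x3 OR x2) AND (x3 OR NOT x2) AND NOT x5) OR x1) AND ((NOT NOT x3 AND NOT x2) OR NOT NOT (NOT x3 AND x2) OR NOT NOT x5 OR NOT x1)   (De Morgan)
≡ (((NOT x3 OR x2) AND (x3 OR NOT x2) AND NOT x5) OR x1) AND ((x3 AND NOT x2) OR NOT NOT (NOT x3 AND x2) OR NOT NOT x5 OR NOT x1)   (double negation)
≡ (((NOT x3 OR x2) AND (x3 OR NOT x2) AND NOT x5) OR x1) AND ((x3 AND NOT x2) OR (NOT x3 AND x2) OR NOT NOT x5 OR NOT x1)   (double negation)
≡ (((NOT x3 OR x2) AND (x3 OR NOT x2) AND NOT x5) OR x1) AND ((x3 AND NOT x2) OR (NOT x3 AND x2) OR x5 OR NOT x1)   (double negation)
≡ (NOT x3 OR x2 OR x1) AND (x3 OR NOT x2 OR x1) AND (NOT x5 OR x1) AND (x3 OR NOT x3 OR x5 OR NOT x1) AND (x3 OR x2 OR x5 OR NOT x1) AND (NOT x2 OR NOT x3 OR x5 OR NOT x1) AND (NOT x2 OR x2 OR x5 OR NOT x1)   (distribute OR over AND)
≡ (NOT x3 OR x2 OR x1) AND (x3 OR NOT x2 OR x1) AND (NOT x5 OR x1) AND (x3 OR x2 OR x5 OR NOT x1) AND (NOT x2 OR NOT x3 OR x5 OR NOT x1)   (simplify)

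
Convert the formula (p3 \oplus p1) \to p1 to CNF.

(p3 \oplus p1) \to p1
≡ \lnot (p3 \oplus p1) \lor p1   (eliminate \to)
≡ \lnot ((p3 \lor p1) \land \lnot (p3 \land p1)) \lor p1   (expand \oplus)
≡ \lnot (p3 \lor p1) \lor \lnot \lnot (p3 \land p1) \lor p1   (De Morgan)
≡ (\lnot p3 \land \lnot p1) \lor \lnot \lnot (p3 \land p1) \lor p1   (De Morgan)
≡ (\lnot p3 \land \lnot p1) \lor (p3 \land p1) \lor p1   (double negation)
≡ (\lnot p3 \lor p3 \lor p1) \land (\lnot p3 \lor p1 \lor p1) \land (\lnot p1 \lor p3 \lor p1) \land (\lnot p1 \lor p1 \lor p1)   (distribute \lor over \land)
≡ \lnot p3 \lor p1   (simplify)

\lnot p3 \lor p1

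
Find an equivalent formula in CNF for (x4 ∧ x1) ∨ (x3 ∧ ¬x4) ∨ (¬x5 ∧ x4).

(x4 ∨ x3) ∧ (x1 ∨ x3 ∨ ¬x5) ∧ (x1 ∨ ¬x4 ∨ ¬x5)

(x4 ∧ x1) ∨ (x3 ∧ ¬x4) ∨ (¬x5 ∧ x4)
≡ (x4 ∨ x3 ∨ ¬x5) ∧ (x4 ∨ x3 ∨ x4) ∧ (x4 ∨ ¬x4 ∨ ¬x5) ∧ (x4 ∨ ¬x4 ∨ x4) ∧ (x1 ∨ x3 ∨ ¬x5) ∧ (x1 ∨ x3 ∨ x4) ∧ (x1 ∨ ¬x4 ∨ ¬x5) ∧ (x1 ∨ ¬x4 ∨ x4)   (distribute ∨ over ∧)
≡ (x4 ∨ x3) ∧ (x1 ∨ x3 ∨ ¬x5) ∧ (x1 ∨ ¬x4 ∨ ¬x5)   (simplify)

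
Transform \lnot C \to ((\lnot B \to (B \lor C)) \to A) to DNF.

C \lor (\lnot B \land \lnot C) \lor A

\lnot C \to ((\lnot B \to (B \lor C)) \to A)
= \lnot \lnot C \lor ((\lnot B \to (B \lor C)) \to A)   (eliminate \to)
= \lnot \lnot C \lor \lnot (\lnot B \to (B \lor C)) \lor A   (eliminate \to)
= \lnot \lnot C \lor \lnot (\lnot \lnot B \lor B \lor C) \lor A   (eliminate \to)
= C \lor \lnot (\lnot \lnot B \lor B \lor C) \lor A   (double negation)
= C \lor (\lnot \lnot \lnot B \land \lnot B \land \lnot C) \lor A   (De Morgan)
= C \lor (\lnot B \land \lnot B \land \lnot C) \lor A   (double negation)
= C \lor (\lnot B \land \lnot C) \lor A   (simplify)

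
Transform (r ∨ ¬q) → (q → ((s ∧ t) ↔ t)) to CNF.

¬r ∨ ¬q ∨ ¬t ∨ s

(r ∨ ¬q) → (q → ((s ∧ t) ↔ t))
⇔ ¬(r ∨ ¬q) ∨ (q → ((s ∧ t) ↔ t))   [eliminate →]
⇔ ¬(r ∨ ¬q) ∨ ¬q ∨ ((s ∧ t) ↔ t)   [eliminate →]
⇔ ¬(r ∨ ¬q) ∨ ¬q ∨ (((s ∧ t) → t) ∧ (t → (s ∧ t)))   [eliminate ↔]
⇔ ¬(r ∨ ¬q) ∨ ¬q ∨ ((¬(s ∧ t) ∨ t) ∧ (t → (s ∧ t)))   [eliminate →]
⇔ ¬(r ∨ ¬q) ∨ ¬q ∨ ((¬(s ∧ t) ∨ t) ∧ (¬t ∨ (s ∧ t)))   [eliminate →]
⇔ (¬r ∧ ¬¬q) ∨ ¬q ∨ ((¬(s ∧ t) ∨ t) ∧ (¬t ∨ (s ∧ t)))   [De Morgan]
⇔ (¬r ∧ q) ∨ ¬q ∨ ((¬(s ∧ t) ∨ t) ∧ (¬t ∨ (s ∧ t)))   [double negation]
⇔ (¬r ∧ q) ∨ ¬q ∨ ((¬s ∨ ¬t ∨ t) ∧ (¬t ∨ (s ∧ t)))   [De Morgan]
⇔ (¬r ∨ ¬q ∨ ¬s ∨ ¬t ∨ t) ∧ (¬r ∨ ¬q ∨ ¬t ∨ s) ∧ (¬r ∨ ¬q ∨ ¬t ∨ t) ∧ (q ∨ ¬q ∨ ¬s ∨ ¬t ∨ t) ∧ (q ∨ ¬q ∨ ¬t ∨ s) ∧ (q ∨ ¬q ∨ ¬t ∨ t)   [distribute ∨ over ∧]
⇔ ¬r ∨ ¬q ∨ ¬t ∨ s   [simplify]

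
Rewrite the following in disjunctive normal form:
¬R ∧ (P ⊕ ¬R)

¬R ∧ ¬P

¬R ∧ (P ⊕ ¬R)
⇔ ¬R ∧ ((P ∧ ¬¬R) ∨ (¬P ∧ ¬R))   — expand ⊕
⇔ ¬R ∧ ((P ∧ R) ∨ (¬P ∧ ¬R))   — double negation
⇔ (¬R ∧ P ∧ R) ∨ (¬R ∧ ¬P ∧ ¬R)   — distribute ∧ over ∨
⇔ ¬R ∧ ¬P   — simplify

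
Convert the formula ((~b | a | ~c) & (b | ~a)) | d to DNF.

(~b & ~a) | (a & b) | (~c & b) | (~c & ~a) | d

((~b | a | ~c) & (b | ~a)) | d
= (~b & b) | (~b & ~a) | (a & b) | (a & ~a) | (~c & b) | (~c & ~a) | d   (distribute & over |)
= (~b & ~a) | (a & b) | (~c & b) | (~c & ~a) | d   (simplify)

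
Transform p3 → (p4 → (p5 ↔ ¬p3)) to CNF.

¬p3 ∨ ¬p4 ∨ ¬p5

p3 → (p4 → (p5 ↔ ¬p3))
≡ ¬p3 ∨ (p4 → (p5 ↔ ¬p3))   (eliminate →)
≡ ¬p3 ∨ ¬p4 ∨ (p5 ↔ ¬p3)   (eliminate →)
≡ ¬p3 ∨ ¬p4 ∨ ((p5 → ¬p3) ∧ (¬p3 → p5))   (eliminate ↔)
≡ ¬p3 ∨ ¬p4 ∨ ((¬p5 ∨ ¬p3) ∧ (¬p3 → p5))   (eliminate →)
≡ ¬p3 ∨ ¬p4 ∨ ((¬p5 ∨ ¬p3) ∧ (¬¬p3 ∨ p5))   (eliminate →)
≡ ¬p3 ∨ ¬p4 ∨ ((¬p5 ∨ ¬p3) ∧ (p3 ∨ p5))   (double negation)
≡ (¬p3 ∨ ¬p4 ∨ ¬p5 ∨ ¬p3) ∧ (¬p3 ∨ ¬p4 ∨ p3 ∨ p5)   (distribute ∨ over ∧)
≡ ¬p3 ∨ ¬p4 ∨ ¬p5   (simplify)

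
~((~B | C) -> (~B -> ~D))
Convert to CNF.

~B & D

~((~B | C) -> (~B -> ~D))
⇔ ~(~(~B | C) | (~B -> ~D))
⇔ ~(~(~B | C) | ~~B | ~D)
⇔ ~~(~B | C) & ~~~B & ~~D
⇔ (~B | C) & ~~~B & ~~D
⇔ (~B | C) & ~B & ~~D
⇔ (~B | C) & ~B & D
⇔ ~B & D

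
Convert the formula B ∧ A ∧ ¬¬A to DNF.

B ∧ A ∧ ¬¬A
⇔ B ∧ A ∧ A   [double negation]
⇔ B ∧ A   [simplify]

B ∧ A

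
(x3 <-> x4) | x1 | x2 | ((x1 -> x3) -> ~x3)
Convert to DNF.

(x3 <-> x4) | x1 | x2 | ((x1 -> x3) -> ~x3)
= ((x3 -> x4) & (x4 -> x3)) | x1 | x2 | ((x1 -> x3) -> ~x3)   (eliminate <->)
= ((~x3 | x4) & (x4 -> x3)) | x1 | x2 | ((x1 -> x3) -> ~x3)   (eliminate ->)
= ((~x3 | x4) & (~x4 | x3)) | x1 | x2 | ((x1 -> x3) -> ~x3)   (eliminate ->)
= ((~x3 | x4) & (~x4 | x3)) | x1 | x2 | ~(x1 -> x3) | ~x3   (eliminate ->)
= ((~x3 | x4) & (~x4 | x3)) | x1 | x2 | ~(~x1 | x3) | ~x3   (eliminate ->)
= ((~x3 | x4) & (~x4 | x3)) | x1 | x2 | (~~x1 & ~x3) | ~x3   (De Morgan)
= ((~x3 | x4) & (~x4 | x3)) | x1 | x2 | (x1 & ~x3) | ~x3   (double negation)
= (~x3 & ~x4) | (~x3 & x3) | (x4 & ~x4) | (x4 & x3) | x1 | x2 | (x1 & ~x3) | ~x3   (distribute & over |)
= (x4 & x3) | x1 | x2 | ~x3   (simplify)

(x4 & x3) | x1 | x2 | ~x3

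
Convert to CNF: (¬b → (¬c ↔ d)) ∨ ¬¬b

(b ∨ c ∨ d) ∧ (b ∨ ¬d ∨ ¬c)

(¬b → (¬c ↔ d)) ∨ ¬¬b
= ¬¬b ∨ (¬c ↔ d) ∨ ¬¬b   — eliminate →
= ¬¬b ∨ ((¬c → d) ∧ (d → ¬c)) ∨ ¬¬b   — eliminate ↔
= ¬¬b ∨ ((¬¬c ∨ d) ∧ (d → ¬c)) ∨ ¬¬b   — eliminate →
= ¬¬b ∨ ((¬¬c ∨ d) ∧ (¬d ∨ ¬c)) ∨ ¬¬b   — eliminate →
= b ∨ ((¬¬c ∨ d) ∧ (¬d ∨ ¬c)) ∨ ¬¬b   — double negation
= b ∨ ((c ∨ d) ∧ (¬d ∨ ¬c)) ∨ ¬¬b   — double negation
= b ∨ ((c ∨ d) ∧ (¬d ∨ ¬c)) ∨ b   — double negation
= (b ∨ c ∨ d ∨ b) ∧ (b ∨ ¬d ∨ ¬c ∨ b)   — distribute ∨ over ∧
= (b ∨ c ∨ d) ∧ (b ∨ ¬d ∨ ¬c)   — simplify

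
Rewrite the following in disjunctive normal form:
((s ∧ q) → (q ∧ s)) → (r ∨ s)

((s ∧ q) → (q ∧ s)) → (r ∨ s)
≡ ¬((s ∧ q) → (q ∧ s)) ∨ r ∨ s   — eliminate →
≡ ¬(¬(s ∧ q) ∨ (q ∧ s)) ∨ r ∨ s   — eliminate →
≡ (¬¬(s ∧ q) ∧ ¬(q ∧ s)) ∨ r ∨ s   — De Morgan
≡ (s ∧ q ∧ ¬(q ∧ s)) ∨ r ∨ s   — double negation
≡ (s ∧ q ∧ (¬q ∨ ¬s)) ∨ r ∨ s   — De Morgan
≡ (s ∧ q ∧ ¬q) ∨ (s ∧ q ∧ ¬s) ∨ r ∨ s   — distribute ∧ over ∨
≡ r ∨ s   — simplify

r ∨ s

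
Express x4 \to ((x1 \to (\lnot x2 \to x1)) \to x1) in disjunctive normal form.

x4 \to ((x1 \to (\lnot x2 \to x1)) \to x1)
⇔ \lnot x4 \lor ((x1 \to (\lnot x2 \to x1)) \to x1)   [eliminate \to]
⇔ \lnot x4 \lor \lnot (x1 \to (\lnot x2 \to x1)) \lor x1   [eliminate \to]
⇔ \lnot x4 \lor \lnot (\lnot x1 \lor (\lnot x2 \to x1)) \lor x1   [eliminate \to]
⇔ \lnot x4 \lor \lnot (\lnot x1 \lor \lnot \lnot x2 \lor x1) \lor x1   [eliminate \to]
⇔ \lnot x4 \lor \lnot \lnot x1 \land \lnot \lnot \lnot x2 \land \lnot x1 \lor x1   [De Morgan]
⇔ \lnot x4 \lor x1 \land \lnot \lnot \lnot x2 \land \lnot x1 \lor x1   [double negation]
⇔ \lnot x4 \lor x1 \land \lnot x2 \land \lnot x1 \lor x1   [double negation]
⇔ \lnot x4 \lor x1   [simplify]

\lnot x4 \lor x1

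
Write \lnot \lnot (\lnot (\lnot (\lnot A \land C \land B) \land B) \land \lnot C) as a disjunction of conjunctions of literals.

\lnot \lnot (\lnot (\lnot (\lnot A \land C \land B) \land B) \land \lnot C)
⇔ \lnot (\lnot (\lnot A \land C \land B) \land B) \land \lnot C   (double negation)
⇔ (\lnot \lnot (\lnot A \land C \land B) \lor \lnot B) \land \lnot C   (De Morgan)
⇔ ((\lnot A \land C \land B) \lor \lnot B) \land \lnot C   (double negation)
⇔ (\lnot A \land C \land B \land \lnot C) \lor (\lnot B \land \lnot C)   (distribute \land over \lor)
⇔ \lnot B \land \lnot C   (simplify)

\lnot B \land \lnot C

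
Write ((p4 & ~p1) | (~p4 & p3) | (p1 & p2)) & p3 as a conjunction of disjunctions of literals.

((p4 & ~p1) | (~p4 & p3) | (p1 & p2)) & p3
≡ (p4 | ~p4 | p1) & (p4 | ~p4 | p2) & (p4 | p3 | p1) & (p4 | p3 | p2) & (~p1 | ~p4 | p1) & (~p1 | ~p4 | p2) & (~p1 | p3 | p1) & (~p1 | p3 | p2) & p3
≡ (~p1 | ~p4 | p2) & p3

(~p1 | ~p4 | p2) & p3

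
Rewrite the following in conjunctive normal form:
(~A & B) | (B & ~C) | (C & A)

(B | C) & (B | A)

(~A & B) | (B & ~C) | (C & A)
= (~A | B | C) & (~A | B | A) & (~A | ~C | C) & (~A | ~C | A) & (B | B | C) & (B | B | A) & (B | ~C | C) & (B | ~C | A)   [distribute | over &]
= (B | C) & (B | A)   [simplify]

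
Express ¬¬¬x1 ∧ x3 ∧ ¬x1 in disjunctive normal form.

¬x1 ∧ x3

¬¬¬x1 ∧ x3 ∧ ¬x1
⇔ ¬x1 ∧ x3 ∧ ¬x1   — double negation
⇔ ¬x1 ∧ x3   — simplify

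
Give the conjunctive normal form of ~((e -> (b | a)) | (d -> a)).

e & ~b & ~a & d

~((e -> (b | a)) | (d -> a))
≡ ~(~e | b | a | (d -> a))   — eliminate ->
≡ ~(~e | b | a | ~d | a)   — eliminate ->
≡ ~~e & ~b & ~a & ~~d & ~a   — De Morgan
≡ e & ~b & ~a & ~~d & ~a   — double negation
≡ e & ~b & ~a & d & ~a   — double negation
≡ e & ~b & ~a & d   — simplify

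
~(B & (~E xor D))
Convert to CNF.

(~B | E | D) & (~B | ~D | ~E)

~(B & (~E xor D))
⇔ ~(B & (~E | D) & ~(~E & D))   [expand xor]
⇔ ~B | ~(~E | D) | ~~(~E & D)   [De Morgan]
⇔ ~B | (~~E & ~D) | ~~(~E & D)   [De Morgan]
⇔ ~B | (E & ~D) | ~~(~E & D)   [double negation]
⇔ ~B | (E & ~D) | (~E & D)   [double negation]
⇔ (~B | E | ~E) & (~B | E | D) & (~B | ~D | ~E) & (~B | ~D | D)   [distribute | over &]
⇔ (~B | E | D) & (~B | ~D | ~E)   [simplify]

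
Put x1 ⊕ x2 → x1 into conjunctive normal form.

¬x2 ∨ x1

x1 ⊕ x2 → x1
≡ ¬(x1 ⊕ x2) ∨ x1   (eliminate →)
≡ ¬((x1 ∨ x2) ∧ ¬(x1 ∧ x2)) ∨ x1   (expand ⊕)
≡ ¬(x1 ∨ x2) ∨ ¬¬(x1 ∧ x2) ∨ x1   (De Morgan)
≡ ¬x1 ∧ ¬x2 ∨ ¬¬(x1 ∧ x2) ∨ x1   (De Morgan)
≡ ¬x1 ∧ ¬x2 ∨ x1 ∧ x2 ∨ x1   (double negation)
≡ (¬x1 ∨ x1 ∨ x1) ∧ (¬x1 ∨ x2 ∨ x1) ∧ (¬x2 ∨ x1 ∨ x1) ∧ (¬x2 ∨ x2 ∨ x1)   (distribute ∨ over ∧)
≡ ¬x2 ∨ x1   (simplify)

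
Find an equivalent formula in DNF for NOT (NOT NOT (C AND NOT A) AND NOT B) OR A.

NOT C OR A OR B

NOT (NOT NOT (C AND NOT A) AND NOT B) OR A
= NOT NOT NOT (C AND NOT A) OR NOT NOT B OR A   [De Morgan]
= NOT (C AND NOT A) OR NOT NOT B OR A   [double negation]
= NOT C OR NOT NOT A OR NOT NOT B OR A   [De Morgan]
= NOT C OR A OR NOT NOT B OR A   [double negation]
= NOT C OR A OR B OR A   [double negation]
= NOT C OR A OR B   [simplify]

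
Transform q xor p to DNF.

q xor p
≡ (q & ~p) | (~q & p)   [expand xor]

(q & ~p) | (~q & p)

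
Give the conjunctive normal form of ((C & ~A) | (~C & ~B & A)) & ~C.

(C | ~B) & (C | A) & (~A | ~B) & ~C

((C & ~A) | (~C & ~B & A)) & ~C
≡ (C | ~C) & (C | ~B) & (C | A) & (~A | ~C) & (~A | ~B) & (~A | A) & ~C   [distribute | over &]
≡ (C | ~B) & (C | A) & (~A | ~B) & ~C   [simplify]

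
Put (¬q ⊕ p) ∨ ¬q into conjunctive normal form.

¬q ∨ p

(¬q ⊕ p) ∨ ¬q
≡ ((¬q ∨ p) ∧ ¬(¬q ∧ p)) ∨ ¬q   [expand ⊕]
≡ ((¬q ∨ p) ∧ (¬¬q ∨ ¬p)) ∨ ¬q   [De Morgan]
≡ ((¬q ∨ p) ∧ (q ∨ ¬p)) ∨ ¬q   [double negation]
≡ (¬q ∨ p ∨ ¬q) ∧ (q ∨ ¬p ∨ ¬q)   [distribute ∨ over ∧]
≡ ¬q ∨ p   [simplify]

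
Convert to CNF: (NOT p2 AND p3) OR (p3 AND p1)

(NOT p2 AND p3) OR (p3 AND p1)
≡ (NOT p2 OR p3) AND (NOT p2 OR p1) AND (p3 OR p3) AND (p3 OR p1)
≡ (NOT p2 OR p1) AND p3

(NOT p2 OR p1) AND p3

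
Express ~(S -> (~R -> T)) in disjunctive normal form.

~(S -> (~R -> T))
= ~(~S | (~R -> T))   [eliminate ->]
= ~(~S | ~~R | T)   [eliminate ->]
= ~~S & ~~~R & ~T   [De Morgan]
= S & ~~~R & ~T   [double negation]
= S & ~R & ~T   [double negation]

S & ~R & ~T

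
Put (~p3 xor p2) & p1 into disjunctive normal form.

(~p3 xor p2) & p1
≡ ((~p3 & ~p2) | (~~p3 & p2)) & p1   [expand xor]
≡ ((~p3 & ~p2) | (p3 & p2)) & p1   [double negation]
≡ (~p3 & ~p2 & p1) | (p3 & p2 & p1)   [distribute & over |]

(~p3 & ~p2 & p1) | (p3 & p2 & p1)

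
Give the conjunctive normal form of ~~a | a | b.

a | b

~~a | a | b
⇔ a | a | b
⇔ a | b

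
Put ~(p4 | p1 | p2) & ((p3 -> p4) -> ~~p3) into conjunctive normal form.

~(p4 | p1 | p2) & ((p3 -> p4) -> ~~p3)
⇔ ~(p4 | p1 | p2) & (~(p3 -> p4) | ~~p3)   — eliminate ->
⇔ ~(p4 | p1 | p2) & (~(~p3 | p4) | ~~p3)   — eliminate ->
⇔ ~p4 & ~p1 & ~p2 & (~(~p3 | p4) | ~~p3)   — De Morgan
⇔ ~p4 & ~p1 & ~p2 & ((~~p3 & ~p4) | ~~p3)   — De Morgan
⇔ ~p4 & ~p1 & ~p2 & ((p3 & ~p4) | ~~p3)   — double negation
⇔ ~p4 & ~p1 & ~p2 & ((p3 & ~p4) | p3)   — double negation
⇔ ~p4 & ~p1 & ~p2 & (p3 | p3) & (~p4 | p3)   — distribute | over &
⇔ ~p4 & ~p1 & ~p2 & p3   — simplify

~p4 & ~p1 & ~p2 & p3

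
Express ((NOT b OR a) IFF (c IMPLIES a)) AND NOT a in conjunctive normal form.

((NOT b OR a) IFF (c IMPLIES a)) AND NOT a
≡ ((NOT b OR a) IMPLIES (c IMPLIES a)) AND ((c IMPLIES a) IMPLIES (NOT b OR a)) AND NOT a   [eliminate IFF]
≡ (NOT (NOT b OR a) OR (c IMPLIES a)) AND ((c IMPLIES a) IMPLIES (NOT b OR a)) AND NOT a   [eliminate IMPLIES]
≡ (NOT (NOT b OR a) OR NOT c OR a) AND ((c IMPLIES a) IMPLIES (NOT b OR a)) AND NOT a   [eliminate IMPLIES]
≡ (NOT (NOT b OR a) OR NOT c OR a) AND (NOT (c IMPLIES a) OR NOT b OR a) AND NOT a   [eliminate IMPLIES]
≡ (NOT (NOT b OR a) OR NOT c OR a) AND (NOT (NOT c OR a) OR NOT b OR a) AND NOT a   [eliminate IMPLIES]
≡ ((NOT NOT b AND NOT a) OR NOT c OR a) AND (NOT (NOT c OR a) OR NOT b OR a) AND NOT a   [De Morgan]
≡ ((b AND NOT a) OR NOT c OR a) AND (NOT (NOT c OR a) OR NOT b OR a) AND NOT a   [double negation]
≡ ((b AND NOT a) OR NOT c OR a) AND ((NOT NOT c AND NOT a) OR NOT b OR a) AND NOT a   [De Morgan]
≡ ((b AND NOT a) OR NOT c OR a) AND ((c AND NOT a) OR NOT b OR a) AND NOT a   [double negation]
≡ (b OR NOT c OR a) AND (NOT a OR NOT c OR a) AND (c OR NOT b OR a) AND (NOT a OR NOT b OR a) AND NOT a   [distribute OR over AND]
≡ (b OR NOT c OR a) AND (c OR NOT b OR a) AND NOT a   [simplify]

(b OR NOT c OR a) AND (c OR NOT b OR a) AND NOT a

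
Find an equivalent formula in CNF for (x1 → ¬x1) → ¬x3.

(x1 → ¬x1) → ¬x3
≡ ¬(x1 → ¬x1) ∨ ¬x3
≡ ¬(¬x1 ∨ ¬x1) ∨ ¬x3
≡ ¬¬x1 ∧ ¬¬x1 ∨ ¬x3
≡ x1 ∧ ¬¬x1 ∨ ¬x3
≡ x1 ∧ x1 ∨ ¬x3
≡ (x1 ∨ ¬x3) ∧ (x1 ∨ ¬x3)
≡ x1 ∨ ¬x3

x1 ∨ ¬x3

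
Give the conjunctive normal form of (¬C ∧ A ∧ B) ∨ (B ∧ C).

(¬C ∧ A ∧ B) ∨ (B ∧ C)
⇔ (¬C ∨ B) ∧ (¬C ∨ C) ∧ (A ∨ B) ∧ (A ∨ C) ∧ (B ∨ B) ∧ (B ∨ C)   (distribute ∨ over ∧)
⇔ (A ∨ C) ∧ B   (simplify)

(A ∨ C) ∧ B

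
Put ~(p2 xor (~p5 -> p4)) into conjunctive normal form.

(~p2 | p5 | p4) & (~p5 | p2) & (~p4 | p2)

~(p2 xor (~p5 -> p4))
≡ ~((p2 | (~p5 -> p4)) & ~(p2 & (~p5 -> p4)))   (expand xor)
≡ ~((p2 | ~~p5 | p4) & ~(p2 & (~p5 -> p4)))   (eliminate ->)
≡ ~((p2 | ~~p5 | p4) & ~(p2 & (~~p5 | p4)))   (eliminate ->)
≡ ~(p2 | ~~p5 | p4) | ~~(p2 & (~~p5 | p4))   (De Morgan)
≡ (~p2 & ~~~p5 & ~p4) | ~~(p2 & (~~p5 | p4))   (De Morgan)
≡ (~p2 & ~p5 & ~p4) | ~~(p2 & (~~p5 | p4))   (double negation)
≡ (~p2 & ~p5 & ~p4) | (p2 & (~~p5 | p4))   (double negation)
≡ (~p2 & ~p5 & ~p4) | (p2 & (p5 | p4))   (double negation)
≡ (~p2 | p2) & (~p2 | p5 | p4) & (~p5 | p2) & (~p5 | p5 | p4) & (~p4 | p2) & (~p4 | p5 | p4)   (distribute | over &)
≡ (~p2 | p5 | p4) & (~p5 | p2) & (~p4 | p2)   (simplify)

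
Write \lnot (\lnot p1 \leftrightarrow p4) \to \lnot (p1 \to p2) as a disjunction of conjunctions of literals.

\lnot (\lnot p1 \leftrightarrow p4) \to \lnot (p1 \to p2)
≡ \lnot \lnot (\lnot p1 \leftrightarrow p4) \lor \lnot (p1 \to p2)   [eliminate \to]
≡ \lnot \lnot ((\lnot p1 \to p4) \land (p4 \to \lnot p1)) \lor \lnot (p1 \to p2)   [eliminate \leftrightarrow]
≡ \lnot \lnot ((\lnot \lnot p1 \lor p4) \land (p4 \to \lnot p1)) \lor \lnot (p1 \to p2)   [eliminate \to]
≡ \lnot \lnot ((\lnot \lnot p1 \lor p4) \land (\lnot p4 \lor \lnot p1)) \lor \lnot (p1 \to p2)   [eliminate \to]
≡ \lnot \lnot ((\lnot \lnot p1 \lor p4) \land (\lnot p4 \lor \lnot p1)) \lor \lnot (\lnot p1 \lor p2)   [eliminate \to]
≡ ((\lnot \lnot p1 \lor p4) \land (\lnot p4 \lor \lnot p1)) \lor \lnot (\lnot p1 \lor p2)   [double negation]
≡ ((p1 \lor p4) \land (\lnot p4 \lor \lnot p1)) \lor \lnot (\lnot p1 \lor p2)   [double negation]
≡ ((p1 \lor p4) \land (\lnot p4 \lor \lnot p1)) \lor (\lnot \lnot p1 \land \lnot p2)   [De Morgan]
≡ ((p1 \lor p4) \land (\lnot p4 \lor \lnot p1)) \lor (p1 \land \lnot p2)   [double negation]
≡ (p1 \land \lnot p4) \lor (p1 \land \lnot p1) \lor (p4 \land \lnot p4) \lor (p4 \land \lnot p1) \lor (p1 \land \lnot p2)   [distribute \land over \lor]
≡ (p1 \land \lnot p4) \lor (p4 \land \lnot p1) \lor (p1 \land \lnot p2)   [simplify]

(p1 \land \lnot p4) \lor (p4 \land \lnot p1) \lor (p1 \land \lnot p2)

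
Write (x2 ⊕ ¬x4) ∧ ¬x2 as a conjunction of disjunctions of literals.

(x2 ∨ ¬x4) ∧ ¬x2

(x2 ⊕ ¬x4) ∧ ¬x2
= (x2 ∨ ¬x4) ∧ ¬(x2 ∧ ¬x4) ∧ ¬x2   [expand ⊕]
= (x2 ∨ ¬x4) ∧ (¬x2 ∨ ¬¬x4) ∧ ¬x2   [De Morgan]
= (x2 ∨ ¬x4) ∧ (¬x2 ∨ x4) ∧ ¬x2   [double negation]
= (x2 ∨ ¬x4) ∧ ¬x2   [simplify]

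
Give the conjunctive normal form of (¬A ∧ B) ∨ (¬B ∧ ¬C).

(¬A ∧ B) ∨ (¬B ∧ ¬C)
⇔ (¬A ∨ ¬B) ∧ (¬A ∨ ¬C) ∧ (B ∨ ¬B) ∧ (B ∨ ¬C)   (distribute ∨ over ∧)
⇔ (¬A ∨ ¬B) ∧ (¬A ∨ ¬C) ∧ (B ∨ ¬C)   (simplify)

(¬A ∨ ¬B) ∧ (¬A ∨ ¬C) ∧ (B ∨ ¬C)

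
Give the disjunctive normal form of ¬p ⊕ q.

¬p ⊕ q
≡ (¬p ∧ ¬q) ∨ (¬¬p ∧ q)   [expand ⊕]
≡ (¬p ∧ ¬q) ∨ (p ∧ q)   [double negation]

(¬p ∧ ¬q) ∨ (p ∧ q)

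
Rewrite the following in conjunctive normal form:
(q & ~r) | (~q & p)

(q & ~r) | (~q & p)
≡ (q | ~q) & (q | p) & (~r | ~q) & (~r | p)   — distribute | over &
≡ (q | p) & (~r | ~q) & (~r | p)   — simplify

(q | p) & (~r | ~q) & (~r | p)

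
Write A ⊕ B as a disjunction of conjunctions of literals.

(A ∧ ¬B) ∨ (¬A ∧ B)

A ⊕ B
≡ (A ∧ ¬B) ∨ (¬A ∧ B)   [expand ⊕]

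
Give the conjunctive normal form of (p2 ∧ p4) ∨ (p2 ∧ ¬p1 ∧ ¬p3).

p2 ∧ (p4 ∨ ¬p1) ∧ (p4 ∨ ¬p3)

(p2 ∧ p4) ∨ (p2 ∧ ¬p1 ∧ ¬p3)
≡ (p2 ∨ p2) ∧ (p2 ∨ ¬p1) ∧ (p2 ∨ ¬p3) ∧ (p4 ∨ p2) ∧ (p4 ∨ ¬p1) ∧ (p4 ∨ ¬p3)   [distribute ∨ over ∧]
≡ p2 ∧ (p4 ∨ ¬p1) ∧ (p4 ∨ ¬p3)   [simplify]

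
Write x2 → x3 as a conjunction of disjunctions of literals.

x2 → x3
≡ ¬x2 ∨ x3   [eliminate →]

¬x2 ∨ x3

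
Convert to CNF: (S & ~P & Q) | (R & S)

S & (~P | R) & (Q | R)

(S & ~P & Q) | (R & S)
= (S | R) & (S | S) & (~P | R) & (~P | S) & (Q | R) & (Q | S)   (distribute | over &)
= S & (~P | R) & (Q | R)   (simplify)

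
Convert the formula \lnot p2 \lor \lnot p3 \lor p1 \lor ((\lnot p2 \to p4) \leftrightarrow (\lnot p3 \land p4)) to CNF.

\lnot p2 \lor \lnot p3 \lor p1

\lnot p2 \lor \lnot p3 \lor p1 \lor ((\lnot p2 \to p4) \leftrightarrow (\lnot p3 \land p4))
= \lnot p2 \lor \lnot p3 \lor p1 \lor (((\lnot p2 \to p4) \to (\lnot p3 \land p4)) \land ((\lnot p3 \land p4) \to (\lnot p2 \to p4)))
= \lnot p2 \lor \lnot p3 \lor p1 \lor ((\lnot (\lnot p2 \to p4) \lor (\lnot p3 \land p4)) \land ((\lnot p3 \land p4) \to (\lnot p2 \to p4)))
= \lnot p2 \lor \lnot p3 \lor p1 \lor ((\lnot (\lnot \lnot p2 \lor p4) \lor (\lnot p3 \land p4)) \land ((\lnot p3 \land p4) \to (\lnot p2 \to p4)))
= \lnot p2 \lor \lnot p3 \lor p1 \lor ((\lnot (\lnot \lnot p2 \lor p4) \lor (\lnot p3 \land p4)) \land (\lnot (\lnot p3 \land p4) \lor (\lnot p2 \to p4)))
= \lnot p2 \lor \lnot p3 \lor p1 \lor ((\lnot (\lnot \lnot p2 \lor p4) \lor (\lnot p3 \land p4)) \land (\lnot (\lnot p3 \land p4) \lor \lnot \lnot p2 \lor p4))
= \lnot p2 \lor \lnot p3 \lor p1 \lor (((\lnot \lnot \lnot p2 \land \lnot p4) \lor (\lnot p3 \land p4)) \land (\lnot (\lnot p3 \land p4) \lor \lnot \lnot p2 \lor p4))
= \lnot p2 \lor \lnot p3 \lor p1 \lor (((\lnot p2 \land \lnot p4) \lor (\lnot p3 \land p4)) \land (\lnot (\lnot p3 \land p4) \lor \lnot \lnot p2 \lor p4))
= \lnot p2 \lor \lnot p3 \lor p1 \lor (((\lnot p2 \land \lnot p4) \lor (\lnot p3 \land p4)) \land (\lnot \lnot p3 \lor \lnot p4 \lor \lnot \lnot p2 \lor p4))
= \lnot p2 \lor \lnot p3 \lor p1 \lor (((\lnot p2 \land \lnot p4) \lor (\lnot p3 \land p4)) \land (p3 \lor \lnot p4 \lor \lnot \lnot p2 \lor p4))
= \lnot p2 \lor \lnot p3 \lor p1 \lor (((\lnot p2 \land \lnot p4) \lor (\lnot p3 \land p4)) \land (p3 \lor \lnot p4 \lor p2 \lor p4))
= (\lnot p2 \lor \lnot p3 \lor p1 \lor \lnot p2 \lor \lnot p3) \land (\lnot p2 \lor \lnot p3 \lor p1 \lor \lnot p2 \lor p4) \land (\lnot p2 \lor \lnot p3 \lor p1 \lor \lnot p4 \lor \lnot p3) \land (\lnot p2 \lor \lnot p3 \lor p1 \lor \lnot p4 \lor p4) \land (\lnot p2 \lor \lnot p3 \lor p1 \lor p3 \lor \lnot p4 \lor p2 \lor p4)
= \lnot p2 \lor \lnot p3 \lor p1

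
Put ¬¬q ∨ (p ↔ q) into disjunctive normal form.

¬¬q ∨ (p ↔ q)
≡ ¬¬q ∨ ((p → q) ∧ (q → p))   [eliminate ↔]
≡ ¬¬q ∨ ((¬p ∨ q) ∧ (q → p))   [eliminate →]
≡ ¬¬q ∨ ((¬p ∨ q) ∧ (¬q ∨ p))   [eliminate →]
≡ q ∨ ((¬p ∨ q) ∧ (¬q ∨ p))   [double negation]
≡ q ∨ (¬p ∧ ¬q) ∨ (¬p ∧ p) ∨ (q ∧ ¬q) ∨ (q ∧ p)   [distribute ∧ over ∨]
≡ q ∨ (¬p ∧ ¬q)   [simplify]

q ∨ (¬p ∧ ¬q)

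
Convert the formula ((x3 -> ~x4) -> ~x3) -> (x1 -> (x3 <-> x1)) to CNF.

x3 | ~x1

((x3 -> ~x4) -> ~x3) -> (x1 -> (x3 <-> x1))
⇔ ~((x3 -> ~x4) -> ~x3) | (x1 -> (x3 <-> x1))   [eliminate ->]
⇔ ~(~(x3 -> ~x4) | ~x3) | (x1 -> (x3 <-> x1))   [eliminate ->]
⇔ ~(~(~x3 | ~x4) | ~x3) | (x1 -> (x3 <-> x1))   [eliminate ->]
⇔ ~(~(~x3 | ~x4) | ~x3) | ~x1 | (x3 <-> x1)   [eliminate ->]
⇔ ~(~(~x3 | ~x4) | ~x3) | ~x1 | ((x3 -> x1) & (x1 -> x3))   [eliminate <->]
⇔ ~(~(~x3 | ~x4) | ~x3) | ~x1 | ((~x3 | x1) & (x1 -> x3))   [eliminate ->]
⇔ ~(~(~x3 | ~x4) | ~x3) | ~x1 | ((~x3 | x1) & (~x1 | x3))   [eliminate ->]
⇔ (~~(~x3 | ~x4) & ~~x3) | ~x1 | ((~x3 | x1) & (~x1 | x3))   [De Morgan]
⇔ ((~x3 | ~x4) & ~~x3) | ~x1 | ((~x3 | x1) & (~x1 | x3))   [double negation]
⇔ ((~x3 | ~x4) & x3) | ~x1 | ((~x3 | x1) & (~x1 | x3))   [double negation]
⇔ (~x3 | ~x4 | ~x1 | ~x3 | x1) & (~x3 | ~x4 | ~x1 | ~x1 | x3) & (x3 | ~x1 | ~x3 | x1) & (x3 | ~x1 | ~x1 | x3)   [distribute | over &]
⇔ x3 | ~x1   [simplify]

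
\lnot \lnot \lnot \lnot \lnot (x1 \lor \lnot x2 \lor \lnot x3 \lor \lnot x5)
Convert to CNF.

\lnot x1 \land x2 \land x3 \land x5

\lnot \lnot \lnot \lnot \lnot (x1 \lor \lnot x2 \lor \lnot x3 \lor \lnot x5)
≡ \lnot \lnot \lnot (x1 \lor \lnot x2 \lor \lnot x3 \lor \lnot x5)   [double negation]
≡ \lnot (x1 \lor \lnot x2 \lor \lnot x3 \lor \lnot x5)   [double negation]
≡ \lnot x1 \land \lnot \lnot x2 \land \lnot \lnot x3 \land \lnot \lnot x5   [De Morgan]
≡ \lnot x1 \land x2 \land \lnot \lnot x3 \land \lnot \lnot x5   [double negation]
≡ \lnot x1 \land x2 \land x3 \land \lnot \lnot x5   [double negation]
≡ \lnot x1 \land x2 \land x3 \land x5   [double negation]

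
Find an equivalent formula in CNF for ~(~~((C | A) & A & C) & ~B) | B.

~(~~((C | A) & A & C) & ~B) | B
≡ ~~~((C | A) & A & C) | ~~B | B   — De Morgan
≡ ~((C | A) & A & C) | ~~B | B   — double negation
≡ ~(C | A) | ~A | ~C | ~~B | B   — De Morgan
≡ (~C & ~A) | ~A | ~C | ~~B | B   — De Morgan
≡ (~C & ~A) | ~A | ~C | B | B   — double negation
≡ (~C | ~A | ~C | B | B) & (~A | ~A | ~C | B | B)   — distribute | over &
≡ ~C | ~A | B   — simplify

~C | ~A | B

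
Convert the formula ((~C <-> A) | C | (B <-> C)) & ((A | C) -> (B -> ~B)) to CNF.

(C | A | ~B) & (~A | ~B) & (~C | ~B)

((~C <-> A) | C | (B <-> C)) & ((A | C) -> (B -> ~B))
≡ (((~C -> A) & (A -> ~C)) | C | (B <-> C)) & ((A | C) -> (B -> ~B))   [eliminate <->]
≡ (((~~C | A) & (A -> ~C)) | C | (B <-> C)) & ((A | C) -> (B -> ~B))   [eliminate ->]
≡ (((~~C | A) & (~A | ~C)) | C | (B <-> C)) & ((A | C) -> (B -> ~B))   [eliminate ->]
≡ (((~~C | A) & (~A | ~C)) | C | ((B -> C) & (C -> B))) & ((A | C) -> (B -> ~B))   [eliminate <->]
≡ (((~~C | A) & (~A | ~C)) | C | ((~B | C) & (C -> B))) & ((A | C) -> (B -> ~B))   [eliminate ->]
≡ (((~~C | A) & (~A | ~C)) | C | ((~B | C) & (~C | B))) & ((A | C) -> (B -> ~B))   [eliminate ->]
≡ (((~~C | A) & (~A | ~C)) | C | ((~B | C) & (~C | B))) & (~(A | C) | (B -> ~B))   [eliminate ->]
≡ (((~~C | A) & (~A | ~C)) | C | ((~B | C) & (~C | B))) & (~(A | C) | ~B | ~B)   [eliminate ->]
≡ (((C | A) & (~A | ~C)) | C | ((~B | C) & (~C | B))) & (~(A | C) | ~B | ~B)   [double negation]
≡ (((C | A) & (~A | ~C)) | C | ((~B | C) & (~C | B))) & ((~A & ~C) | ~B | ~B)   [De Morgan]
≡ (C | A | C | ~B | C) & (C | A | C | ~C | B) & (~A | ~C | C | ~B | C) & (~A | ~C | C | ~C | B) & (~A | ~B | ~B) & (~C | ~B | ~B)   [distribute | over &]
≡ (C | A | ~B) & (~A | ~B) & (~C | ~B)   [simplify]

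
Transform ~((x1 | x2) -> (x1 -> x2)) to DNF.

~((x1 | x2) -> (x1 -> x2))
≡ ~(~(x1 | x2) | (x1 -> x2))   — eliminate ->
≡ ~(~(x1 | x2) | ~x1 | x2)   — eliminate ->
≡ ~~(x1 | x2) & ~~x1 & ~x2   — De Morgan
≡ (x1 | x2) & ~~x1 & ~x2   — double negation
≡ (x1 | x2) & x1 & ~x2   — double negation
≡ (x1 & x1 & ~x2) | (x2 & x1 & ~x2)   — distribute & over |
≡ x1 & ~x2   — simplify

x1 & ~x2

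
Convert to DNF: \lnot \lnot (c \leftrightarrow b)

\lnot c \land \lnot b \lor b \land c

\lnot \lnot (c \leftrightarrow b)
≡ \lnot \lnot ((c \to b) \land (b \to c))   [eliminate \leftrightarrow]
≡ \lnot \lnot ((\lnot c \lor b) \land (b \to c))   [eliminate \to]
≡ \lnot \lnot ((\lnot c \lor b) \land (\lnot b \lor c))   [eliminate \to]
≡ (\lnot c \lor b) \land (\lnot b \lor c)   [double negation]
≡ \lnot c \land \lnot b \lor \lnot c \land c \lor b \land \lnot b \lor b \land c   [distribute \land over \lor]
≡ \lnot c \land \lnot b \lor b \land c   [simplify]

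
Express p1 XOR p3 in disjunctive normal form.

p1 XOR p3
≡ (p1 AND NOT p3) OR (NOT p1 AND p3)   [expand XOR]

(p1 AND NOT p3) OR (NOT p1 AND p3)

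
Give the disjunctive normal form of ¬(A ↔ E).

(A ∧ ¬E) ∨ (E ∧ ¬A)

¬(A ↔ E)
⇔ ¬((A → E) ∧ (E → A))
⇔ ¬((¬A ∨ E) ∧ (E → A))
⇔ ¬((¬A ∨ E) ∧ (¬E ∨ A))
⇔ ¬(¬A ∨ E) ∨ ¬(¬E ∨ A)
⇔ (¬¬A ∧ ¬E) ∨ ¬(¬E ∨ A)
⇔ (A ∧ ¬E) ∨ ¬(¬E ∨ A)
⇔ (A ∧ ¬E) ∨ (¬¬E ∧ ¬A)
⇔ (A ∧ ¬E) ∨ (E ∧ ¬A)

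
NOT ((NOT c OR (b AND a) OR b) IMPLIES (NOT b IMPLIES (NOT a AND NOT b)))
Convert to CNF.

NOT ((NOT c OR (b AND a) OR b) IMPLIES (NOT b IMPLIES (NOT a AND NOT b)))
= NOT (NOT (NOT c OR (b AND a) OR b) OR (NOT b IMPLIES (NOT a AND NOT b)))   — eliminate IMPLIES
= NOT (NOT (NOT c OR (b AND a) OR b) OR NOT NOT b OR (NOT a AND NOT b))   — eliminate IMPLIES
= NOT NOT (NOT c OR (b AND a) OR b) AND NOT NOT NOT b AND NOT (NOT a AND NOT b)   — De Morgan
= (NOT c OR (b AND a) OR b) AND NOT NOT NOT b AND NOT (NOT a AND NOT b)   — double negation
= (NOT c OR (b AND a) OR b) AND NOT b AND NOT (NOT a AND NOT b)   — double negation
= (NOT c OR (b AND a) OR b) AND NOT b AND (NOT NOT a OR NOT NOT b)   — De Morgan
= (NOT c OR (b AND a) OR b) AND NOT b AND (a OR NOT NOT b)   — double negation
= (NOT c OR (b AND a) OR b) AND NOT b AND (a OR b)   — double negation
= (NOT c OR b OR b) AND (NOT c OR a OR b) AND NOT b AND (a OR b)   — distribute OR over AND
= (NOT c OR b) AND NOT b AND (a OR b)   — simplify

(NOT c OR b) AND NOT b AND (a OR b)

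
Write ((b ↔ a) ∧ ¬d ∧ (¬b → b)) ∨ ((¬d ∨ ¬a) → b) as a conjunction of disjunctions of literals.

(b ∨ d) ∧ (b ∨ a)

((b ↔ a) ∧ ¬d ∧ (¬b → b)) ∨ ((¬d ∨ ¬a) → b)
≡ ((b → a) ∧ (a → b) ∧ ¬d ∧ (¬b → b)) ∨ ((¬d ∨ ¬a) → b)
≡ ((¬b ∨ a) ∧ (a → b) ∧ ¬d ∧ (¬b → b)) ∨ ((¬d ∨ ¬a) → b)
≡ ((¬b ∨ a) ∧ (¬a ∨ b) ∧ ¬d ∧ (¬b → b)) ∨ ((¬d ∨ ¬a) → b)
≡ ((¬b ∨ a) ∧ (¬a ∨ b) ∧ ¬d ∧ (¬¬b ∨ b)) ∨ ((¬d ∨ ¬a) → b)
≡ ((¬b ∨ a) ∧ (¬a ∨ b) ∧ ¬d ∧ (¬¬b ∨ b)) ∨ ¬(¬d ∨ ¬a) ∨ b
≡ ((¬b ∨ a) ∧ (¬a ∨ b) ∧ ¬d ∧ (b ∨ b)) ∨ ¬(¬d ∨ ¬a) ∨ b
≡ ((¬b ∨ a) ∧ (¬a ∨ b) ∧ ¬d ∧ (b ∨ b)) ∨ (¬¬d ∧ ¬¬a) ∨ b
≡ ((¬b ∨ a) ∧ (¬a ∨ b) ∧ ¬d ∧ (b ∨ b)) ∨ (d ∧ ¬¬a) ∨ b
≡ ((¬b ∨ a) ∧ (¬a ∨ b) ∧ ¬d ∧ (b ∨ b)) ∨ (d ∧ a) ∨ b
≡ (¬b ∨ a ∨ d ∨ b) ∧ (¬b ∨ a ∨ a ∨ b) ∧ (¬a ∨ b ∨ d ∨ b) ∧ (¬a ∨ b ∨ a ∨ b) ∧ (¬d ∨ d ∨ b) ∧ (¬d ∨ a ∨ b) ∧ (b ∨ b ∨ d ∨ b) ∧ (b ∨ b ∨ a ∨ b)
≡ (b ∨ d) ∧ (b ∨ a)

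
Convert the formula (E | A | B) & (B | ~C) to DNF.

(E & ~C) | (A & ~C) | B

(E | A | B) & (B | ~C)
⇔ (E & B) | (E & ~C) | (A & B) | (A & ~C) | (B & B) | (B & ~C)   [distribute & over |]
⇔ (E & ~C) | (A & ~C) | B   [simplify]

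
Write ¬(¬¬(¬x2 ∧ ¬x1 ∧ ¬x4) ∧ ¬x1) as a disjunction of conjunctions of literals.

¬(¬¬(¬x2 ∧ ¬x1 ∧ ¬x4) ∧ ¬x1)
⇔ ¬¬¬(¬x2 ∧ ¬x1 ∧ ¬x4) ∨ ¬¬x1   [De Morgan]
⇔ ¬(¬x2 ∧ ¬x1 ∧ ¬x4) ∨ ¬¬x1   [double negation]
⇔ ¬¬x2 ∨ ¬¬x1 ∨ ¬¬x4 ∨ ¬¬x1   [De Morgan]
⇔ x2 ∨ ¬¬x1 ∨ ¬¬x4 ∨ ¬¬x1   [double negation]
⇔ x2 ∨ x1 ∨ ¬¬x4 ∨ ¬¬x1   [double negation]
⇔ x2 ∨ x1 ∨ x4 ∨ ¬¬x1   [double negation]
⇔ x2 ∨ x1 ∨ x4 ∨ x1   [double negation]
⇔ x2 ∨ x1 ∨ x4   [simplify]

x2 ∨ x1 ∨ x4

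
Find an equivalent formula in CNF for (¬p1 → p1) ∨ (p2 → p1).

p1 ∨ ¬p2

(¬p1 → p1) ∨ (p2 → p1)
≡ ¬¬p1 ∨ p1 ∨ (p2 → p1)   (eliminate →)
≡ ¬¬p1 ∨ p1 ∨ ¬p2 ∨ p1   (eliminate →)
≡ p1 ∨ p1 ∨ ¬p2 ∨ p1   (double negation)
≡ p1 ∨ ¬p2   (simplify)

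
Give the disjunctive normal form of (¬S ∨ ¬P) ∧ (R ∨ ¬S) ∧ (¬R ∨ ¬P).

(¬S ∨ ¬P) ∧ (R ∨ ¬S) ∧ (¬R ∨ ¬P)
= (¬S ∧ R ∧ ¬R) ∨ (¬S ∧ R ∧ ¬P) ∨ (¬S ∧ ¬S ∧ ¬R) ∨ (¬S ∧ ¬S ∧ ¬P) ∨ (¬P ∧ R ∧ ¬R) ∨ (¬P ∧ R ∧ ¬P) ∨ (¬P ∧ ¬S ∧ ¬R) ∨ (¬P ∧ ¬S ∧ ¬P)   — distribute ∧ over ∨
= (¬S ∧ ¬R) ∨ (¬S ∧ ¬P) ∨ (¬P ∧ R)   — simplify

(¬S ∧ ¬R) ∨ (¬S ∧ ¬P) ∨ (¬P ∧ R)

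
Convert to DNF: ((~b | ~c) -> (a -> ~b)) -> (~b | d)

(~c & a & b) | ~b | d

((~b | ~c) -> (a -> ~b)) -> (~b | d)
≡ ~((~b | ~c) -> (a -> ~b)) | ~b | d
≡ ~(~(~b | ~c) | (a -> ~b)) | ~b | d
≡ ~(~(~b | ~c) | ~a | ~b) | ~b | d
≡ (~~(~b | ~c) & ~~a & ~~b) | ~b | d
≡ ((~b | ~c) & ~~a & ~~b) | ~b | d
≡ ((~b | ~c) & a & ~~b) | ~b | d
≡ ((~b | ~c) & a & b) | ~b | d
≡ (~b & a & b) | (~c & a & b) | ~b | d
≡ (~c & a & b) | ~b | d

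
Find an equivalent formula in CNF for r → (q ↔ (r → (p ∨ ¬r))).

(¬r ∨ ¬q ∨ p) ∧ (¬r ∨ ¬p ∨ q)

r → (q ↔ (r → (p ∨ ¬r)))
≡ ¬r ∨ (q ↔ (r → (p ∨ ¬r)))
≡ ¬r ∨ ((q → (r → (p ∨ ¬r))) ∧ ((r → (p ∨ ¬r)) → q))
≡ ¬r ∨ ((¬q ∨ (r → (p ∨ ¬r))) ∧ ((r → (p ∨ ¬r)) → q))
≡ ¬r ∨ ((¬q ∨ ¬r ∨ p ∨ ¬r) ∧ ((r → (p ∨ ¬r)) → q))
≡ ¬r ∨ ((¬q ∨ ¬r ∨ p ∨ ¬r) ∧ (¬(r → (p ∨ ¬r)) ∨ q))
≡ ¬r ∨ ((¬q ∨ ¬r ∨ p ∨ ¬r) ∧ (¬(¬r ∨ p ∨ ¬r) ∨ q))
≡ ¬r ∨ ((¬q ∨ ¬r ∨ p ∨ ¬r) ∧ ((¬¬r ∧ ¬p ∧ ¬¬r) ∨ q))
≡ ¬r ∨ ((¬q ∨ ¬r ∨ p ∨ ¬r) ∧ ((r ∧ ¬p ∧ ¬¬r) ∨ q))
≡ ¬r ∨ ((¬q ∨ ¬r ∨ p ∨ ¬r) ∧ ((r ∧ ¬p ∧ r) ∨ q))
≡ (¬r ∨ ¬q ∨ ¬r ∨ p ∨ ¬r) ∧ (¬r ∨ r ∨ q) ∧ (¬r ∨ ¬p ∨ q) ∧ (¬r ∨ r ∨ q)
≡ (¬r ∨ ¬q ∨ p) ∧ (¬r ∨ ¬p ∨ q)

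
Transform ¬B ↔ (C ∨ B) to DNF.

¬B ↔ (C ∨ B)
≡ (¬B → (C ∨ B)) ∧ ((C ∨ B) → ¬B)   [eliminate ↔]
≡ (¬¬B ∨ C ∨ B) ∧ ((C ∨ B) → ¬B)   [eliminate →]
≡ (¬¬B ∨ C ∨ B) ∧ (¬(C ∨ B) ∨ ¬B)   [eliminate →]
≡ (B ∨ C ∨ B) ∧ (¬(C ∨ B) ∨ ¬B)   [double negation]
≡ (B ∨ C ∨ B) ∧ ((¬C ∧ ¬B) ∨ ¬B)   [De Morgan]
≡ (B ∧ ¬C ∧ ¬B) ∨ (B ∧ ¬B) ∨ (C ∧ ¬C ∧ ¬B) ∨ (C ∧ ¬B) ∨ (B ∧ ¬C ∧ ¬B) ∨ (B ∧ ¬B)   [distribute ∧ over ∨]
≡ C ∧ ¬B   [simplify]

C ∧ ¬B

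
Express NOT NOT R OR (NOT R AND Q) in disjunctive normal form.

NOT NOT R OR (NOT R AND Q)
⇔ R OR (NOT R AND Q)   [double negation]

R OR (NOT R AND Q)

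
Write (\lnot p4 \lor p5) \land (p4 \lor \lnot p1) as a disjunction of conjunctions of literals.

(\lnot p4 \land \lnot p1) \lor (p5 \land p4) \lor (p5 \land \lnot p1)

(\lnot p4 \lor p5) \land (p4 \lor \lnot p1)
≡ (\lnot p4 \land p4) \lor (\lnot p4 \land \lnot p1) \lor (p5 \land p4) \lor (p5 \land \lnot p1)   [distribute \land over \lor]
≡ (\lnot p4 \land \lnot p1) \lor (p5 \land p4) \lor (p5 \land \lnot p1)   [simplify]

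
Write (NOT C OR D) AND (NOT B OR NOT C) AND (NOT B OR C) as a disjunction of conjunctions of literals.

(NOT C OR D) AND (NOT B OR NOT C) AND (NOT B OR C)
= (NOT C AND NOT B AND NOT B) OR (NOT C AND NOT B AND C) OR (NOT C AND NOT C AND NOT B) OR (NOT C AND NOT C AND C) OR (D AND NOT B AND NOT B) OR (D AND NOT B AND C) OR (D AND NOT C AND NOT B) OR (D AND NOT C AND C)   [distribute AND over OR]
= (NOT C AND NOT B) OR (D AND NOT B)   [simplify]

(NOT C AND NOT B) OR (D AND NOT B)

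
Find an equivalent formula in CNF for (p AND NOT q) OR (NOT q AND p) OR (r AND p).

p AND (NOT q OR r)

(p AND NOT q) OR (NOT q AND p) OR (r AND p)
≡ (p OR NOT q OR r) AND (p OR NOT q OR p) AND (p OR p OR r) AND (p OR p OR p) AND (NOT q OR NOT q OR r) AND (NOT q OR NOT q OR p) AND (NOT q OR p OR r) AND (NOT q OR p OR p)   — distribute OR over AND
≡ p AND (NOT q OR r)   — simplify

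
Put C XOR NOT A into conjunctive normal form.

C XOR NOT A
⇔ (C OR NOT A) AND NOT (C AND NOT A)   (expand XOR)
⇔ (C OR NOT A) AND (NOT C OR NOT NOT A)   (De Morgan)
⇔ (C OR NOT A) AND (NOT C OR A)   (double negation)

(C OR NOT A) AND (NOT C OR A)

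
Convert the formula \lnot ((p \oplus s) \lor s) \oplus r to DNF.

\lnot ((p \oplus s) \lor s) \oplus r
= (\lnot ((p \oplus s) \lor s) \land \lnot r) \lor (\lnot \lnot ((p \oplus s) \lor s) \land r)   [expand \oplus]
= (\lnot ((p \land \lnot s) \lor (\lnot p \land s) \lor s) \land \lnot r) \lor (\lnot \lnot ((p \oplus s) \lor s) \land r)   [expand \oplus]
= (\lnot ((p \land \lnot s) \lor (\lnot p \land s) \lor s) \land \lnot r) \lor (\lnot \lnot ((p \land \lnot s) \lor (\lnot p \land s) \lor s) \land r)   [expand \oplus]
= (\lnot (p \land \lnot s) \land \lnot (\lnot p \land s) \land \lnot s \land \lnot r) \lor (\lnot \lnot ((p \land \lnot s) \lor (\lnot p \land s) \lor s) \land r)   [De Morgan]
= ((\lnot p \lor \lnot \lnot s) \land \lnot (\lnot p \land s) \land \lnot s \land \lnot r) \lor (\lnot \lnot ((p \land \lnot s) \lor (\lnot p \land s) \lor s) \land r)   [De Morgan]
= ((\lnot p \lor s) \land \lnot (\lnot p \land s) \land \lnot s \land \lnot r) \lor (\lnot \lnot ((p \land \lnot s) \lor (\lnot p \land s) \lor s) \land r)   [double negation]
= ((\lnot p \lor s) \land (\lnot \lnot p \lor \lnot s) \land \lnot s \land \lnot r) \lor (\lnot \lnot ((p \land \lnot s) \lor (\lnot p \land s) \lor s) \land r)   [De Morgan]
= ((\lnot p \lor s) \land (p \lor \lnot s) \land \lnot s \land \lnot r) \lor (\lnot \lnot ((p \land \lnot s) \lor (\lnot p \land s) \lor s) \land r)   [double negation]
= ((\lnot p \lor s) \land (p \lor \lnot s) \land \lnot s \land \lnot r) \lor (((p \land \lnot s) \lor (\lnot p \land s) \lor s) \land r)   [double negation]
= (\lnot p \land p \land \lnot s \land \lnot r) \lor (\lnot p \land \lnot s \land \lnot s \land \lnot r) \lor (s \land p \land \lnot s \land \lnot r) \lor (s \land \lnot s \land \lnot s \land \lnot r) \lor (p \land \lnot s \land r) \lor (\lnot p \land s \land r) \lor (s \land r)   [distribute \land over \lor]
= (\lnot p \land \lnot s \land \lnot r) \lor (p \land \lnot s \land r) \lor (s \land r)   [simplify]

(\lnot p \land \lnot s \land \lnot r) \lor (p \land \lnot s \land r) \lor (s \land r)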